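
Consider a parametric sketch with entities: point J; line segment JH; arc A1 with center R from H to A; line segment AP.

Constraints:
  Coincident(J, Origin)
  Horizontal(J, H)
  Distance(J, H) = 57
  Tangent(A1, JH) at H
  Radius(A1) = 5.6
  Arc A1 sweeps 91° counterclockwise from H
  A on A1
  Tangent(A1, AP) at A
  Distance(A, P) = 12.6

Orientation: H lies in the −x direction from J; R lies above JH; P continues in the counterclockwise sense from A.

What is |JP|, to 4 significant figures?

54.77

J is at the origin; JH is horizontal with |JH| = 57.0 and H on the −x side, so H = (-57.00, 0.000). Tangency of A1 to JH means the radius RH is perpendicular to JH, so R = H + (0, 5.6) = (-57.00, 5.600). On A1, H sits at bearing -90° from R; a 91° counterclockwise sweep puts A at bearing 1°, so A = R + 5.6·(cos 1°, sin 1°) = (-51.40, 5.698). The tangent condition forces RA to be normal to AP, so AP runs along (−sin 1°, cos 1°); with |AP| = 12.6, P = (-51.62, 18.30). Then |JP| = |P − J| = 54.77.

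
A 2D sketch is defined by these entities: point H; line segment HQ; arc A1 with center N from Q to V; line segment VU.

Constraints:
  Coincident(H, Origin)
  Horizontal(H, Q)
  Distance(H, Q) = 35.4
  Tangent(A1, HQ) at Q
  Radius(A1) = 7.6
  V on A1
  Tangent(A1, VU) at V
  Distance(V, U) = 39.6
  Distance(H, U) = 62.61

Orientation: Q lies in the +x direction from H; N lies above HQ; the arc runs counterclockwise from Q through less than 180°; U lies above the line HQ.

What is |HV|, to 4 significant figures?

43.73

H is at the origin; H and Q share the same y with |HQ| = 35.4 and Q on the +x side, so Q = (35.40, 0.000). Tangency of A1 to HQ means the radius NQ is perpendicular to HQ, so N = Q + (0, 7.6) = (35.40, 7.600). Since NV ⟂ VU (tangency), |NU| = √(7.6² + 39.6²) = 40.32 regardless of where V sits on A1. So U lies on both circle(H, 62.61) and circle(N, 40.32); the above-HQ intersection is U = (40.71, 47.57). V is the foot of the tangent from U: V = (42.99, 8.038).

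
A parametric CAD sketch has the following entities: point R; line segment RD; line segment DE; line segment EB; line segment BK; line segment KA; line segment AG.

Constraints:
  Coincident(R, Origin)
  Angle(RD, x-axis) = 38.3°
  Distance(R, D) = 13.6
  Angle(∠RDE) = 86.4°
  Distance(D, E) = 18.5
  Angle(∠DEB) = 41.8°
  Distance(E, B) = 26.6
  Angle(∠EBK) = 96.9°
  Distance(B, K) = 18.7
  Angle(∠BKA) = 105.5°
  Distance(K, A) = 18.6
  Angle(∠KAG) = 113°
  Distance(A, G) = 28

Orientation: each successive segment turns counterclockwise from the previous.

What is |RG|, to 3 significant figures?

30.8

∠BKA = 105.5° gives KA at 67.7° from the x-axis; with |KA| = 18.6, A = (24.0, 10.6). ∠KAG = 113.0° gives AG at 135° from the x-axis; with |AG| = 28.0, G = (4.30, 30.5). Then |RG| = |G − R| = 30.8.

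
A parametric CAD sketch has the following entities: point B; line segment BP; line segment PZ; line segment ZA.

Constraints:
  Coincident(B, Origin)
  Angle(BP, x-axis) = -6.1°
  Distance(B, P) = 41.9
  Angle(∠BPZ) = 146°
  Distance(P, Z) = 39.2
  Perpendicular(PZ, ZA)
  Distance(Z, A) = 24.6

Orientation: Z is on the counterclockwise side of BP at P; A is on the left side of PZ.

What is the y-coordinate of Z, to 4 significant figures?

13.89

B is at the origin; BP runs at -6.1° with length 41.9, so P = 41.9·(cos -6.1°, sin -6.1°) = (41.66, -4.452). ∠BPZ = 146.0°, so PZ runs at -6.1° + (180° − 146.0°) = 27.90° from the x-axis; with |PZ| = 39.2, Z = P + 39.2·(cos 27.90°, sin 27.90°) = (76.31, 13.89). So Z.y = 13.89.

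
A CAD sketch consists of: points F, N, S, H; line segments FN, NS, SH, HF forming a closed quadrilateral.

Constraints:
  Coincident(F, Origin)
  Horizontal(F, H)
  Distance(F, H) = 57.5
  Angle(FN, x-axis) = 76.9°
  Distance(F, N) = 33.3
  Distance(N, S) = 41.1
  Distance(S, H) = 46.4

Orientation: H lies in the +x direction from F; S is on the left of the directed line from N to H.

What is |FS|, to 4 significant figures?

64.89

F is at the origin; FH is horizontal with |FH| = 57.5 and H in +x, so H = (57.5, 0). FN runs at 76.9° with |FN| = 33.3, so N = (7.547, 32.43). S is determined by |NS| = 41.1 and |SH| = 46.4 together: it lies at the intersection of circle(N, 41.1) and circle(H, 46.4). With |NH| = 59.56, the foot of the radical line on NH is 25.89 from N and the perpendicular offset is √(41.1² − 25.89²) = 31.92. Taking the left-of-NH solution: S = (46.64, 45.11).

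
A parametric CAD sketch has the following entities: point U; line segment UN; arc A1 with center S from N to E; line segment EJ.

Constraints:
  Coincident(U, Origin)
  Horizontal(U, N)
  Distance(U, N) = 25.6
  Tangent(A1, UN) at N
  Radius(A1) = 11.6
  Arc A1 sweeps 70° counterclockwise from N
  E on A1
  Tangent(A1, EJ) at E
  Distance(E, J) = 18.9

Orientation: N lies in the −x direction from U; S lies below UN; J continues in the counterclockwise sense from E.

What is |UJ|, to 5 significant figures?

49.907

On A1, N sits at bearing 90° from S; a 70° counterclockwise sweep puts E at bearing 160°, so E = S + 11.6·(cos 160°, sin 160°) = (-36.500, -7.6326). Tangency of A1 to EJ means the radius SE is perpendicular to EJ, so EJ runs along (−sin 160°, cos 160°); with |EJ| = 18.9, J = (-42.965, -25.393). Then |UJ| = |J − U| = 49.907.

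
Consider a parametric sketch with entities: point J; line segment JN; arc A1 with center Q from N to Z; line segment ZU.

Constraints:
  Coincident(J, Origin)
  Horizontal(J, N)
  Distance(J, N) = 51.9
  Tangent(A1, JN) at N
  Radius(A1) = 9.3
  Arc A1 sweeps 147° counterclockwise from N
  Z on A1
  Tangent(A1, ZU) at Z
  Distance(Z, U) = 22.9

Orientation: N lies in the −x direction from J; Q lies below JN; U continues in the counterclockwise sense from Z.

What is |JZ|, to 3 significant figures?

59.5

The tangent condition forces QN to be normal to JN, so Q = N + (0, -9.3) = (-51.9, -9.30). On A1, N sits at bearing 90° from Q; a 147° counterclockwise sweep puts Z at bearing 237°, so Z = Q + 9.3·(cos 237°, sin 237°) = (-57.0, -17.1). Then |JZ| = |Z − J| = 59.5.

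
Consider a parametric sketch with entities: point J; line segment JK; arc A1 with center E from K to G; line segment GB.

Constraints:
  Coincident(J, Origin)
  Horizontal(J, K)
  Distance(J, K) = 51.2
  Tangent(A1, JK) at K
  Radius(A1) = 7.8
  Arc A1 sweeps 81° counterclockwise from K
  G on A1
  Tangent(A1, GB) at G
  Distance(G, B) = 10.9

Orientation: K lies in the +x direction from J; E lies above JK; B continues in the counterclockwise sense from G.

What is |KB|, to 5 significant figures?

19.733

On A1, K sits at bearing -90° from E; an 81° counterclockwise sweep puts G at bearing -9°, so G = E + 7.8·(cos -9°, sin -9°) = (58.904, 6.5798). A1 meets GB tangentially, so EG is at right angles to GB, so GB runs along (−sin -9°, cos -9°); with |GB| = 10.9, B = (60.609, 17.346). Then |KB| = |B − K| = 19.733.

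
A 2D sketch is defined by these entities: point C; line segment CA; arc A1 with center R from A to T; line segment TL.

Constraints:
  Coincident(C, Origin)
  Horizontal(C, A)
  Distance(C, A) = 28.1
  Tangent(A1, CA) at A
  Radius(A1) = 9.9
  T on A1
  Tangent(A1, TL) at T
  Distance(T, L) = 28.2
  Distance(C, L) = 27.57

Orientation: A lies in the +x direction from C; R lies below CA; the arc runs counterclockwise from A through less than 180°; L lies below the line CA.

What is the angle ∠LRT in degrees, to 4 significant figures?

70.66°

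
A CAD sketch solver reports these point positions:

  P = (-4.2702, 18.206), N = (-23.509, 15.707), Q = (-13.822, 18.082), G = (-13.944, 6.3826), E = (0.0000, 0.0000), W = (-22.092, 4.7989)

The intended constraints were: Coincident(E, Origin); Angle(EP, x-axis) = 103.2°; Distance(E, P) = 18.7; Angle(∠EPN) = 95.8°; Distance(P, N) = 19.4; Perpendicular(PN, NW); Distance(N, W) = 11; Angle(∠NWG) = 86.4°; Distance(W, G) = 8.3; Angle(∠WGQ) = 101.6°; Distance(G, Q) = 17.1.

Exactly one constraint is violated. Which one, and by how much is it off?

Distance(G, Q) = 17.1 — off by 5.40.

E = (0.00, 0.00) ✓; EP at 103.2° ✓; |EP| = 18.70 ✓; ∠EPN = 95.80° ✓; |PN| = 19.40 ✓; ∠(PN, NW) = 90.00° ✓; |NW| = 11.00 ✓; ∠NWG = 86.40° ✓; |WG| = 8.300 ✓; ∠WGQ = 101.6° ✓; |GQ| = 11.70 ✗.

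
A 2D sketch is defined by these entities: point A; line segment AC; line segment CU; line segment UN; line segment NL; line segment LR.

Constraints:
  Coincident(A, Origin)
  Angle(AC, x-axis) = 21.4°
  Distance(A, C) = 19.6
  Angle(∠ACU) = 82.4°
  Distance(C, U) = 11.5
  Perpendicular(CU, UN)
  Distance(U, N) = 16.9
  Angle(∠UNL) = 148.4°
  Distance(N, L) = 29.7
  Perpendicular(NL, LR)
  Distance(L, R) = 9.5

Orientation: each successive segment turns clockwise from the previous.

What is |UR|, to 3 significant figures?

44.1

A is at the origin; AC runs at 21.4° with length 19.6, so C = (18.2, 7.15). ∠ACU = 82.4° gives CU at -76.2° from the x-axis; with |CU| = 11.5, U = (21.0, -4.02). CU ⟂ UN, so UN runs at -166°; with |UN| = 16.9, N = (4.58, -8.05). ∠UNL = 148.4° gives NL at 162° from the x-axis; with |NL| = 29.7, L = (-23.7, 1.03). NL is perpendicular to LR, so LR runs at 72.2°; with |LR| = 9.5, R = (-20.8, 10.1). Then |UR| = |R − U| = 44.1.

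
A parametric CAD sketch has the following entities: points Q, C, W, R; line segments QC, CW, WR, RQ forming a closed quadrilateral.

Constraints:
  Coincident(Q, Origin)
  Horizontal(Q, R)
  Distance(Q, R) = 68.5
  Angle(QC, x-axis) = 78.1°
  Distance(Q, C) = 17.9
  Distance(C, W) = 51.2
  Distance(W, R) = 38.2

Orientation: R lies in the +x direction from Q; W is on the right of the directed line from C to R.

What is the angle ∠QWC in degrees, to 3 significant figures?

19.4°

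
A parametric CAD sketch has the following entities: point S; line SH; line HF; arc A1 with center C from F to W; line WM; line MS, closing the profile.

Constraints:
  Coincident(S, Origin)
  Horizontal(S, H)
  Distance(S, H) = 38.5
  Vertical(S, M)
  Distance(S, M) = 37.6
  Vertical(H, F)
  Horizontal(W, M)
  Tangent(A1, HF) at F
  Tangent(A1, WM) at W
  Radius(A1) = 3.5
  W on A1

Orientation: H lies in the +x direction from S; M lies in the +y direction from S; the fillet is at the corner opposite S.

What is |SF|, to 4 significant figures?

51.43

The virtual corner opposite S is at (38.50, 37.60). Tangency of A1 to HF means the radius CF is perpendicular to HF and since A1 is tangent to WM there, CW ⟂ WM, with radius 3.5, so the center C sits 3.5 in from both sides at C = (35.00, 34.10). That places the tangent points at F = (38.50, 34.10) on HF and W = (35.00, 37.60) on WM. Then |SF| = |F − S| = 51.43.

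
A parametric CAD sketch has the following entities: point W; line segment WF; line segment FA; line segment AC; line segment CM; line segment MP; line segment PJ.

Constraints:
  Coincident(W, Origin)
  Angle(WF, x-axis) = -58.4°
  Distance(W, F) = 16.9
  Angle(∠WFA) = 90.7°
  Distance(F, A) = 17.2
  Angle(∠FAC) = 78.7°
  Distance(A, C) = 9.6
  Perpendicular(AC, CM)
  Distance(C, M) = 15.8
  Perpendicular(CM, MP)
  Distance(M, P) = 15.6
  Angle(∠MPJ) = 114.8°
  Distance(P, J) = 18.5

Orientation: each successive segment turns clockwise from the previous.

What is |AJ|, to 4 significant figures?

13.80

CM ⟂ MP, so MP runs at -69.00°; with |MP| = 15.6, P = (11.22, -23.52). ∠MPJ = 114.8° gives PJ at -134.2° from the x-axis; with |PJ| = 18.5, J = (-1.680, -36.79). Then |AJ| = |J − A| = 13.80.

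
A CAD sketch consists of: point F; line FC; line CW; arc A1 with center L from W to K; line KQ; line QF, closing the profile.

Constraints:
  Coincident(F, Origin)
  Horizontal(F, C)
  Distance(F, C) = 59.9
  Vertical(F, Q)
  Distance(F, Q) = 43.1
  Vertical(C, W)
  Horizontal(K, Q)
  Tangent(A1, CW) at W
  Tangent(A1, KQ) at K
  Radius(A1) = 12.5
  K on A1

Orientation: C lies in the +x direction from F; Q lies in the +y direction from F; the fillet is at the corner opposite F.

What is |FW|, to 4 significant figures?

67.26

F is at the origin; FC is horizontal with |FC| = 59.9 and C on the +x side, so C = (59.90, 0.000). FQ is vertical with |FQ| = 43.1 and Q on the +y side, so Q = (0.000, 43.10). The virtual corner opposite F is at (59.90, 43.10). Tangency of A1 to CW means the radius LW is perpendicular to CW and the tangent condition forces LK to be normal to KQ, with radius 12.5, so the center L sits 12.5 in from both sides at L = (47.40, 30.60). That places the tangent points at W = (59.90, 30.60) on CW and K = (47.40, 43.10) on KQ. Then |FW| = |W − F| = 67.26.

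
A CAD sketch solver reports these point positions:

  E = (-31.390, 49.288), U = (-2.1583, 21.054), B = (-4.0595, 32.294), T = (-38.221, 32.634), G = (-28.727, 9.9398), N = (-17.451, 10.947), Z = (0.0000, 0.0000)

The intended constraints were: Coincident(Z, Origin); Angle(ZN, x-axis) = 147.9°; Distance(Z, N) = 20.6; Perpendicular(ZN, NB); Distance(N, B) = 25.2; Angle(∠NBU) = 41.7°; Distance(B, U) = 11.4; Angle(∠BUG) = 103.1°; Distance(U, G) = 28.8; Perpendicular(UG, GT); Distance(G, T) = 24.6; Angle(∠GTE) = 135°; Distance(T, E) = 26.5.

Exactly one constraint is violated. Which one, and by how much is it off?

Distance(T, E) = 26.5 — off by 8.50.

Z = (0.00, 0.00) ✓; ZN at 147.9° ✓; |ZN| = 20.60 ✓; ∠(ZN, NB) = 90.00° ✓; |NB| = 25.20 ✓; ∠NBU = 41.70° ✓; |BU| = 11.40 ✓; ∠BUG = 103.1° ✓; |UG| = 28.80 ✓; ∠(UG, GT) = 90.00° ✓; |GT| = 24.60 ✓; ∠GTE = 135.0° ✓; |TE| = 18.00 ✗.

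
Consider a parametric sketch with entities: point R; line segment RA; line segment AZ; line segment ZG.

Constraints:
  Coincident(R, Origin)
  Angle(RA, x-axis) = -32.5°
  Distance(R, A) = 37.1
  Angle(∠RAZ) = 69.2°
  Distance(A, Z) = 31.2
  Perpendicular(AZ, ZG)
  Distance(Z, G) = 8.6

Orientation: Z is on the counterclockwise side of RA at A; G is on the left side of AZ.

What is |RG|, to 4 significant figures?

31.70

∠RAZ = 69.2°, so AZ runs at -32.5° + (180° − 69.2°) = 78.30° from the x-axis; with |AZ| = 31.2, Z = A + 31.2·(cos 78.30°, sin 78.30°) = (37.62, 10.62). AZ ⟂ ZG; with |ZG| = 8.6 on the left of AZ, G = Z + 8.6·(-0.9792, 0.2028) = (29.20, 12.36). Then |RG| = |G − R| = 31.70.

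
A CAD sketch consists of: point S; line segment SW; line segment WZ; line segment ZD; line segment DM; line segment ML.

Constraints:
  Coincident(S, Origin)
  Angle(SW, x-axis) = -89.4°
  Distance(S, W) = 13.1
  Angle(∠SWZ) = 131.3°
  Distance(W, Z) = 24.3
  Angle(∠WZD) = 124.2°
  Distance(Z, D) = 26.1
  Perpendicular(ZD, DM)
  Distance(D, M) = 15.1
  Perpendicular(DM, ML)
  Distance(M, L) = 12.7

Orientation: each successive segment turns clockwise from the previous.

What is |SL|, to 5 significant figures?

29.632

S is at the origin; SW runs at -89.4° with length 13.1, so W = (0.13718, -13.099). ∠SWZ = 131.3° gives WZ at -138.10° from the x-axis; with |WZ| = 24.3, Z = (-17.950, -29.328). ∠WZD = 124.2° gives ZD at 166.10° from the x-axis; with |ZD| = 26.1, D = (-43.285, -23.058). ZD is perpendicular to DM, so DM runs at 76.100°; with |DM| = 15.1, M = (-39.658, -8.3998). DM ⟂ ML, so ML runs at -13.900°; with |ML| = 12.7, L = (-27.330, -11.451). Then |SL| = |L − S| = 29.632.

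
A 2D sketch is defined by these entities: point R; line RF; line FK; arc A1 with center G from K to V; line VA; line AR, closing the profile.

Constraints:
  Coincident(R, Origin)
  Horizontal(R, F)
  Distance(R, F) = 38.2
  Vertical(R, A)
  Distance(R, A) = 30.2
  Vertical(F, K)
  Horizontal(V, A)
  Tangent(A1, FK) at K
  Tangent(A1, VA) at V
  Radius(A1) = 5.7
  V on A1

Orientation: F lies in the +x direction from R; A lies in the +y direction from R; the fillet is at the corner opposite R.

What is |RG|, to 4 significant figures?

40.70

R is at the origin; R and F share the same y with |RF| = 38.2 and F on the +x side, so F = (38.20, 0.000). R and A share the same x with |RA| = 30.2 and A on the +y side, so A = (0.000, 30.20). The virtual corner opposite R is at (38.20, 30.20). Tangency of A1 to FK means the radius GK is perpendicular to FK and the tangent condition forces GV to be normal to VA, with radius 5.7, so the center G sits 5.7 in from both sides at G = (32.50, 24.50). Then |RG| = |G − R| = 40.70.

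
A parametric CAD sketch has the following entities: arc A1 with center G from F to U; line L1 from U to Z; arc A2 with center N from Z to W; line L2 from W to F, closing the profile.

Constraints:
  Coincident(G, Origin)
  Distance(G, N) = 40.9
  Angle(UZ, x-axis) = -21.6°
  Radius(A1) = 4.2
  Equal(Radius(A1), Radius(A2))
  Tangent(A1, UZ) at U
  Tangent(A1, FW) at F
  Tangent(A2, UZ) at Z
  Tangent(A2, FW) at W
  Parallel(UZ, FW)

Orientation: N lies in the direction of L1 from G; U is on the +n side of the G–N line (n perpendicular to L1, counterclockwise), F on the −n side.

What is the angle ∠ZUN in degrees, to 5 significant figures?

5.8631°

Tangency of A1 to both parallel lines with radius 4.2 puts U and F at G ± 4.2·n: U = (1.5461, 3.9051), F = (-1.5461, -3.9051). Equal radii place Z and W the same way about N: Z = N + 4.2·n = (39.574, -11.151), W = N − 4.2·n = (36.482, -18.961). Then cos ∠ZUN = UZ·UN / (|UZ||UN|), giving 5.8631°.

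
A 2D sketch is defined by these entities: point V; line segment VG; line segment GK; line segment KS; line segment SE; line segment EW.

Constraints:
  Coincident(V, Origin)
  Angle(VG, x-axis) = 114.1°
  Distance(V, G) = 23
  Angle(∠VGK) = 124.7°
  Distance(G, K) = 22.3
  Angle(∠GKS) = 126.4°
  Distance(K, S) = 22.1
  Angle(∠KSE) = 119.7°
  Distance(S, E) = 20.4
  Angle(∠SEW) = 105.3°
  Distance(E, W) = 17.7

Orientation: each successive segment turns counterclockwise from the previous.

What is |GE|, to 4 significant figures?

45.44

∠GKS = 126.4° gives KS at -137.0° from the x-axis; with |KS| = 22.1, S = (-47.47, 10.03). ∠KSE = 119.7° gives SE at -76.70° from the x-axis; with |SE| = 20.4, E = (-42.78, -9.828). Then |GE| = |E − G| = 45.44.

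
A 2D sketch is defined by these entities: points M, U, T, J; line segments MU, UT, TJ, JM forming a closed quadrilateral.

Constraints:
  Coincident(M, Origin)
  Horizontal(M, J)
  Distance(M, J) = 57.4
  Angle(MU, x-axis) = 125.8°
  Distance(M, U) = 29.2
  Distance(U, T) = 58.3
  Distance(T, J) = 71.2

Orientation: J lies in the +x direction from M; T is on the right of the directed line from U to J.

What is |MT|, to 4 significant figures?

33.89

Checks: |UT| = 58.30 ✓; |TJ| = 71.20 ✓.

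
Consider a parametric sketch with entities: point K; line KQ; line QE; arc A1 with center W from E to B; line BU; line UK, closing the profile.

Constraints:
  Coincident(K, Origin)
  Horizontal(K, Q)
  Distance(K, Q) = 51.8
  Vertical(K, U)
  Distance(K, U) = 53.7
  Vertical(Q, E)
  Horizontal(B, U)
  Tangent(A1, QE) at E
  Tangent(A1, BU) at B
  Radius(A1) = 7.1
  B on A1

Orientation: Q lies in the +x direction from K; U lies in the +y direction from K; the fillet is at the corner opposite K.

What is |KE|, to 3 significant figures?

69.7

K is at the origin; K and Q share the same y with |KQ| = 51.8 and Q on the +x side, so Q = (51.8, 0.00). K and U share the same x with |KU| = 53.7 and U on the +y side, so U = (0.00, 53.7). The virtual corner opposite K is at (51.8, 53.7). Tangency of A1 to QE means the radius WE is perpendicular to QE and the tangent condition forces WB to be normal to BU, with radius 7.1, so the center W sits 7.1 in from both sides at W = (44.7, 46.6). That places the tangent points at E = (51.8, 46.6) on QE and B = (44.7, 53.7) on BU. Then |KE| = |E − K| = 69.7.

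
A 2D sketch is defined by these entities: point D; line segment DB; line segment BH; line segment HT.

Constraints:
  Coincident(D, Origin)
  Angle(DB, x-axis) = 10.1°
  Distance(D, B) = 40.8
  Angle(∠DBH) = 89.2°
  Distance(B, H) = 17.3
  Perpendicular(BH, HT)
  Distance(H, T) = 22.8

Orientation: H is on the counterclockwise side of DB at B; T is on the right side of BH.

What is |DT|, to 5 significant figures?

65.760

∠DBH = 89.2°, so BH runs at 10.1° + (180° − 89.2°) = 100.90° from the x-axis; with |BH| = 17.3, H = B + 17.3·(cos 100.90°, sin 100.90°) = (36.896, 24.143). The perpendicularity gives HT at right angles to BH; with |HT| = 22.8 on the right of BH, T = H + 22.8·(0.98196, 0.18910) = (59.285, 28.454). Then |DT| = |T − D| = 65.760.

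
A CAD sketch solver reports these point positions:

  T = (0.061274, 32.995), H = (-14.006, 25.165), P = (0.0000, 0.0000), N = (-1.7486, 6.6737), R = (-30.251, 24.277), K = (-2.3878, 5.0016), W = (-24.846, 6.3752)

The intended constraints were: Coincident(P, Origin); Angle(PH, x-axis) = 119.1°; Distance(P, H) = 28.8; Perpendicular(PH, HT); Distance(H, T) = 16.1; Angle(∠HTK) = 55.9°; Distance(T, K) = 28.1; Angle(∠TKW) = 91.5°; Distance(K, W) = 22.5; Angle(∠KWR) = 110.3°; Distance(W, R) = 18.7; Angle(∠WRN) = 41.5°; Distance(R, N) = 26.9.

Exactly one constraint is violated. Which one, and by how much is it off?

Distance(R, N) = 26.9 — off by 6.60.

P = (0.00, 0.00) ✓; PH at 119.1° ✓; |PH| = 28.80 ✓; ∠(PH, HT) = 90.00° ✓; |HT| = 16.10 ✓; ∠HTK = 55.90° ✓; |TK| = 28.10 ✓; ∠TKW = 91.50° ✓; |KW| = 22.50 ✓; ∠KWR = 110.3° ✓; |WR| = 18.70 ✓; ∠WRN = 41.50° ✓; |RN| = 33.50 ✗.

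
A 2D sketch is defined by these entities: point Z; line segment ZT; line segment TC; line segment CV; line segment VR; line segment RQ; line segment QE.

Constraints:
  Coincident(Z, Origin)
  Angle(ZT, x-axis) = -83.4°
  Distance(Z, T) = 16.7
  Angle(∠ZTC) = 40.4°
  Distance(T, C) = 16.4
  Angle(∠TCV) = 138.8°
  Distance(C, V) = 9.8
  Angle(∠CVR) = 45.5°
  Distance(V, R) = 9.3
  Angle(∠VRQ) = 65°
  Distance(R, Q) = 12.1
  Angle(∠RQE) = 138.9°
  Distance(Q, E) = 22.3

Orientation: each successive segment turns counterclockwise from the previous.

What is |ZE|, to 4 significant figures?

36.23

∠VRQ = 65.0° gives RQ at -13.10° from the x-axis; with |RQ| = 12.1, Q = (15.83, -3.304). ∠RQE = 138.9° gives QE at 28.00° from the x-axis; with |QE| = 22.3, E = (35.52, 7.165). Then |ZE| = |E − Z| = 36.23.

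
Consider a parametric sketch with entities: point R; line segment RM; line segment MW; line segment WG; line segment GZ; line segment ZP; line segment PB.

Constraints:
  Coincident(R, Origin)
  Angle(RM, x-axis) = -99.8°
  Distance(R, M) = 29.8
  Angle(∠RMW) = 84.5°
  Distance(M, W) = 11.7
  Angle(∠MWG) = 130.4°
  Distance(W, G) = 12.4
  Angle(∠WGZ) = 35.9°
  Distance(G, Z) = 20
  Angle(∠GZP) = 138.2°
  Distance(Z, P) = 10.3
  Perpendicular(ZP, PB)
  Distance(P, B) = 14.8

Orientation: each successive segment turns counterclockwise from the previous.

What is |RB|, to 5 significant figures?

42.001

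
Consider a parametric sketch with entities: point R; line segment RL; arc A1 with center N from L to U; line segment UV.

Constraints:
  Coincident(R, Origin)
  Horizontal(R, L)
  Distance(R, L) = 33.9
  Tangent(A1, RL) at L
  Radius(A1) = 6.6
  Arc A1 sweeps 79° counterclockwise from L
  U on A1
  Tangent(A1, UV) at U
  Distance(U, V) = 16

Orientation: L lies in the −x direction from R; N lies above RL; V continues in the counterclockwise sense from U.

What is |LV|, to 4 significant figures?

23.10

R is at the origin; RL is horizontal with |RL| = 33.9 and L on the −x side, so L = (-33.90, 0.000). A1 meets RL tangentially, so NL is at right angles to RL, so N = L + (0, 6.6) = (-33.90, 6.600). On A1, L sits at bearing -90° from N; a 79° counterclockwise sweep puts U at bearing -11°, so U = N + 6.6·(cos -11°, sin -11°) = (-27.42, 5.341). Since A1 is tangent to UV there, NU ⟂ UV, so UV runs along (−sin -11°, cos -11°); with |UV| = 16.0, V = (-24.37, 21.05). Then |LV| = |V − L| = 23.10.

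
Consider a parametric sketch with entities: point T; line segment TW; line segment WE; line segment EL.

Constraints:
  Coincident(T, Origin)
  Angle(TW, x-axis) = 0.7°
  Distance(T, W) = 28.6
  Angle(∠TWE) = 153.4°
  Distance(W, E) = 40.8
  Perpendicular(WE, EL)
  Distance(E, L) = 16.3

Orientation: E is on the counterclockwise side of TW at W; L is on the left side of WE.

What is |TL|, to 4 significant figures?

66.46

T is at the origin; TW runs at 0.7° with length 28.6, so W = 28.6·(cos 0.7°, sin 0.7°) = (28.60, 0.3494). ∠TWE = 153.4°, so WE runs at 0.7° + (180° − 153.4°) = 27.30° from the x-axis; with |WE| = 40.8, E = W + 40.8·(cos 27.30°, sin 27.30°) = (64.85, 19.06). The perpendicularity gives EL at right angles to WE; with |EL| = 16.3 on the left of WE, L = E + 16.3·(-0.4586, 0.8886) = (57.38, 33.55). Then |TL| = |L − T| = 66.46.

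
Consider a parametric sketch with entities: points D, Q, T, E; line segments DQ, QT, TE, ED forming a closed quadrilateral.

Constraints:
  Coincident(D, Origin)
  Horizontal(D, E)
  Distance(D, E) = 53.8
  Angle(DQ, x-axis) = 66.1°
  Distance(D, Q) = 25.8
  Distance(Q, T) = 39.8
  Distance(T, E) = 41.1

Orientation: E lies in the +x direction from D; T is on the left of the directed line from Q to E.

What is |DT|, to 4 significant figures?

61.63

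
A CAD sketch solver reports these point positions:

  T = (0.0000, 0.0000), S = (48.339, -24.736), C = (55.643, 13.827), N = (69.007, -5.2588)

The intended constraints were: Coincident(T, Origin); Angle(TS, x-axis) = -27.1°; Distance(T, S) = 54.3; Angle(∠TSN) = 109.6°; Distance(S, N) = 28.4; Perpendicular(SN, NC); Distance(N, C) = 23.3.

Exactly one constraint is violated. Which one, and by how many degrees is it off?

Perpendicular(SN, NC) — off by 8.30°.

T = (0.00, 0.00) ✓; TS at -27.10° ✓; |TS| = 54.30 ✓; ∠TSN = 109.6° ✓; |SN| = 28.40 ✓; ∠(SN, NC) = 81.70° ✗; |NC| = 23.30 ✓.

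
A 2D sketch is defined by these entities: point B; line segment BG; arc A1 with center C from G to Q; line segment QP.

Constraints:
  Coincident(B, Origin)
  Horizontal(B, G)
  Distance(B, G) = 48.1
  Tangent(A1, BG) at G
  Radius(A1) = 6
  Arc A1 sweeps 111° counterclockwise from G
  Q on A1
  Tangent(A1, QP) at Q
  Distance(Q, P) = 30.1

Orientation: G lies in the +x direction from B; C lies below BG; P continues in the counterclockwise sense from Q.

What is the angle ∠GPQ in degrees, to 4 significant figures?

12.86°

B is at the origin; BG is horizontal with |BG| = 48.1 and G on the +x side, so G = (48.10, 0.000). A1 meets BG tangentially, so CG is at right angles to BG, so C = G + (0, -6) = (48.10, -6.000). On A1, G sits at bearing 90° from C; a 111° counterclockwise sweep puts Q at bearing 201°, so Q = C + 6.0·(cos 201°, sin 201°) = (42.50, -8.150). A1 meets QP tangentially, so CQ is at right angles to QP, so QP runs along (−sin 201°, cos 201°); with |QP| = 30.1, P = (53.29, -36.25). Then cos ∠GPQ = PG·PQ / (|PG||PQ|), giving 12.86°.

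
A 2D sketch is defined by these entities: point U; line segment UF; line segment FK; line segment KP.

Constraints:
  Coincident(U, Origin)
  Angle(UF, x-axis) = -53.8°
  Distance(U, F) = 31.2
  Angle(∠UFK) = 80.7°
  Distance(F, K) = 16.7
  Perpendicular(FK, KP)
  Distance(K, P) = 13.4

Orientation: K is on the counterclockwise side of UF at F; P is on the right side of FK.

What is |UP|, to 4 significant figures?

45.70

U is at the origin; UF runs at -53.8° with length 31.2, so F = 31.2·(cos -53.8°, sin -53.8°) = (18.43, -25.18). ∠UFK = 80.7°, so FK runs at -53.8° + (180° − 80.7°) = 45.50° from the x-axis; with |FK| = 16.7, K = F + 16.7·(cos 45.50°, sin 45.50°) = (30.13, -13.27). FK ⟂ KP; with |KP| = 13.4 on the right of FK, P = K + 13.4·(0.7133, -0.7009) = (39.69, -22.66). Then |UP| = |P − U| = 45.70.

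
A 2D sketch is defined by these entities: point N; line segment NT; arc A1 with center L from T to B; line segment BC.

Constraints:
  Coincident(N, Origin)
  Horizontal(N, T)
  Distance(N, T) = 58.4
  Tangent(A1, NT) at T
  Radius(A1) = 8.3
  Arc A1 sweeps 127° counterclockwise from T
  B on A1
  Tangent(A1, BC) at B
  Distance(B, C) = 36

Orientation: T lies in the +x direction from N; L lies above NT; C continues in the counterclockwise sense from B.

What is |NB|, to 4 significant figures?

66.37

The tangent condition forces LT to be normal to NT, so L = T + (0, 8.3) = (58.40, 8.300). On A1, T sits at bearing -90° from L; a 127° counterclockwise sweep puts B at bearing 37°, so B = L + 8.3·(cos 37°, sin 37°) = (65.03, 13.30). Then |NB| = |B − N| = 66.37.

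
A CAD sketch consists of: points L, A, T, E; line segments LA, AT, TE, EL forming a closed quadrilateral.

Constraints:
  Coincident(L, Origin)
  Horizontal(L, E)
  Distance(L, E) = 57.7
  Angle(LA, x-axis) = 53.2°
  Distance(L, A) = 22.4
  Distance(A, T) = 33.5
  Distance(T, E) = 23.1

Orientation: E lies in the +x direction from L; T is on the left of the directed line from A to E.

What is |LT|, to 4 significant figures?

51.07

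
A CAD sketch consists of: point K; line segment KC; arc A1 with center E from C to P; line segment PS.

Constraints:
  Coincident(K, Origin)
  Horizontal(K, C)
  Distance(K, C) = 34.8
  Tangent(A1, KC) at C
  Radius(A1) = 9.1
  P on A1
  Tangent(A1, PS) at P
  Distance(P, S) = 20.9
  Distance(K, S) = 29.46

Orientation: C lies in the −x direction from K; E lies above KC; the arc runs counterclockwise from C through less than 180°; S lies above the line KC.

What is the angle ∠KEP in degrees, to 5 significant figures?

11.684°

Checks: |EP| = 9.100 ✓; ∠(EP, PS) = 90.00° ✓; |PS| = 20.90 ✓; |KS| = 29.46 ✓.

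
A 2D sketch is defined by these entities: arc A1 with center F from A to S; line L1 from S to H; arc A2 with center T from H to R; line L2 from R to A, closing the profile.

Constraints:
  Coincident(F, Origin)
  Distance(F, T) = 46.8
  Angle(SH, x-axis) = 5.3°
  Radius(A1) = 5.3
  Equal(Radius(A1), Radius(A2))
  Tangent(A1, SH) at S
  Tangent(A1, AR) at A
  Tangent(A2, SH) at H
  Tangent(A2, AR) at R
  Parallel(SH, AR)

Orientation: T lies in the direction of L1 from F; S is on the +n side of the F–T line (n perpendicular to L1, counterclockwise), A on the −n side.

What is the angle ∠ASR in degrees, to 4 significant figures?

77.24°

Tangency of A1 to both parallel lines with radius 5.3 puts S and A at F ± 5.3·n: S = (-0.4896, 5.277), A = (0.4896, -5.277). Equal radii place H and R the same way about T: H = T + 5.3·n = (46.11, 9.600), R = T − 5.3·n = (47.09, -0.9544). Then cos ∠ASR = SA·SR / (|SA||SR|), giving 77.24°.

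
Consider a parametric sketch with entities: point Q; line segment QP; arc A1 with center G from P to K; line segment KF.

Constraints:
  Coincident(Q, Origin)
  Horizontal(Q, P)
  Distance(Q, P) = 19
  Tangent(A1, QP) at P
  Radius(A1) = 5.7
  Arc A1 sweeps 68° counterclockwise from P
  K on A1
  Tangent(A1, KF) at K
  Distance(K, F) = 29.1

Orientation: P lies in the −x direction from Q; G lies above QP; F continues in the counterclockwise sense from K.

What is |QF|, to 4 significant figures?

30.68

Q is at the origin; Q and P share the same y with |QP| = 19.0 and P on the −x side, so P = (-19.00, 0.000). Tangency of A1 to QP means the radius GP is perpendicular to QP, so G = P + (0, 5.7) = (-19.00, 5.700). On A1, P sits at bearing -90° from G; a 68° counterclockwise sweep puts K at bearing -22°, so K = G + 5.7·(cos -22°, sin -22°) = (-13.72, 3.565). Since A1 is tangent to KF there, GK ⟂ KF, so KF runs along (−sin -22°, cos -22°); with |KF| = 29.1, F = (-2.814, 30.55). Then |QF| = |F − Q| = 30.68.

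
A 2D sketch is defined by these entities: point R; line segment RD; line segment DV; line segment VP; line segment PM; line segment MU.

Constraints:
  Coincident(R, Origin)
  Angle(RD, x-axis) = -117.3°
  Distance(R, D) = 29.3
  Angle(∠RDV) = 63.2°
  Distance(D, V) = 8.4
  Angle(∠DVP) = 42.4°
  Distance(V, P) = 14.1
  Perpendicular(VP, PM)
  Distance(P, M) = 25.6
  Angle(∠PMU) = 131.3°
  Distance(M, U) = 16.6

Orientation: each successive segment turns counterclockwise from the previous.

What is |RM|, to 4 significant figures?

48.16

R is at the origin; RD runs at -117.3° with length 29.3, so D = (-13.44, -26.04). ∠RDV = 63.2° gives DV at -0.5000° from the x-axis; with |DV| = 8.4, V = (-5.039, -26.11). ∠DVP = 42.4° gives VP at 137.1° from the x-axis; with |VP| = 14.1, P = (-15.37, -16.51). VP ⟂ PM, so PM runs at -132.9°; with |PM| = 25.6, M = (-32.79, -35.26). Then |RM| = |M − R| = 48.16.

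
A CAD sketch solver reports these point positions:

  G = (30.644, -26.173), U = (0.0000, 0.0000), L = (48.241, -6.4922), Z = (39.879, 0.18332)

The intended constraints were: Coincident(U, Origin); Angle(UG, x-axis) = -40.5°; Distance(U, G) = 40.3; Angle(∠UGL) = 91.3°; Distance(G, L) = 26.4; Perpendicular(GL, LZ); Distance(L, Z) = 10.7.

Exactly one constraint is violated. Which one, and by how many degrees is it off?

Perpendicular(GL, LZ) — off by 3.20°.

U = (0.00, 0.00) ✓; UG at -40.50° ✓; |UG| = 40.30 ✓; ∠UGL = 91.30° ✓; |GL| = 26.40 ✓; ∠(GL, LZ) = 93.20° ✗; |LZ| = 10.70 ✓.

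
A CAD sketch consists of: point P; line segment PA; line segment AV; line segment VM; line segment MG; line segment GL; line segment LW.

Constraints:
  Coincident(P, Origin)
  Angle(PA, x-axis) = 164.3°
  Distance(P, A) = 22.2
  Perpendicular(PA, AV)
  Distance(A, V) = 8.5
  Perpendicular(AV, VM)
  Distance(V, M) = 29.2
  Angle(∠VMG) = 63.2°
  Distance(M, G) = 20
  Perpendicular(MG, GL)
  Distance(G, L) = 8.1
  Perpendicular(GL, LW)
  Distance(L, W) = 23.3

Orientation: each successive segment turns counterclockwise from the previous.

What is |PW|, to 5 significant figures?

15.150

P is at the origin; PA runs at 164.3° with length 22.2, so A = (-21.372, 6.0073). PA is perpendicular to AV, so AV runs at -105.70°; with |AV| = 8.5, V = (-23.672, -2.1755). The perpendicularity gives VM at right angles to AV, so VM runs at -15.700°; with |VM| = 29.2, M = (4.4387, -10.077). ∠VMG = 63.2° gives MG at 101.10° from the x-axis; with |MG| = 20.0, G = (0.58830, 9.5488). MG ⟂ GL, so GL runs at -168.90°; with |GL| = 8.1, L = (-7.3602, 7.9893). The perpendicularity gives LW at right angles to GL, so LW runs at -78.900°; with |LW| = 23.3, W = (-2.8744, -14.875). Then |PW| = |W − P| = 15.150.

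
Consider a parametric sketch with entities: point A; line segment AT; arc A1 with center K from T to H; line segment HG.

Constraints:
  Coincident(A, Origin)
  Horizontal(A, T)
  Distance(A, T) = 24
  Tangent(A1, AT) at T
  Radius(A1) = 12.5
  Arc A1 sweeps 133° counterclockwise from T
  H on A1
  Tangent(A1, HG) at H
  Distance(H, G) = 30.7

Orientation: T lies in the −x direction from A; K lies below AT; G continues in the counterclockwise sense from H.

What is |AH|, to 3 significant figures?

39.2

A is at the origin; AT is horizontal with |AT| = 24.0 and T on the −x side, so T = (-24.0, 0.00). Since A1 is tangent to AT there, KT ⟂ AT, so K = T + (0, -12.5) = (-24.0, -12.5). On A1, T sits at bearing 90° from K; a 133° counterclockwise sweep puts H at bearing 223°, so H = K + 12.5·(cos 223°, sin 223°) = (-33.1, -21.0). Then |AH| = |H − A| = 39.2.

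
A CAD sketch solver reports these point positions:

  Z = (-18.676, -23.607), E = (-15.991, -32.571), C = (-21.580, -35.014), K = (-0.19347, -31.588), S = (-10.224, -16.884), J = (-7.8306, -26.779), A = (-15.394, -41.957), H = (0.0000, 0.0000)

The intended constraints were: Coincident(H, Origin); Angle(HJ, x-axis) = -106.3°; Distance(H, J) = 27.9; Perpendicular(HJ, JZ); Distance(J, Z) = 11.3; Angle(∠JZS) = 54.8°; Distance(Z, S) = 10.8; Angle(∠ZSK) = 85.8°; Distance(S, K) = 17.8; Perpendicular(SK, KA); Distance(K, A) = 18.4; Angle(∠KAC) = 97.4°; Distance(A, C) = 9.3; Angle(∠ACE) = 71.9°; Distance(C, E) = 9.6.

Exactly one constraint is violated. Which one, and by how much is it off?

Distance(C, E) = 9.6 — off by 3.50.

H = (0.00, 0.00) ✓; HJ at -106.3° ✓; |HJ| = 27.90 ✓; ∠(HJ, JZ) = 90.00° ✓; |JZ| = 11.30 ✓; ∠JZS = 54.80° ✓; |ZS| = 10.80 ✓; ∠ZSK = 85.80° ✓; |SK| = 17.80 ✓; ∠(SK, KA) = 90.00° ✓; |KA| = 18.40 ✓; ∠KAC = 97.40° ✓; |AC| = 9.299 ✓; ∠ACE = 71.91° ✓; |CE| = 6.100 ✗.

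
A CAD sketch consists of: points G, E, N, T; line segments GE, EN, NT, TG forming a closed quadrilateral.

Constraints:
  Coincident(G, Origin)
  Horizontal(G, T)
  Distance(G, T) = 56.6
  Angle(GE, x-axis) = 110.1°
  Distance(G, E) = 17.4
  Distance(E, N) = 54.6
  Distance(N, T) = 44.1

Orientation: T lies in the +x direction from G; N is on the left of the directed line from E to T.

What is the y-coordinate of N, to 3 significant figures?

41.7

Checks: |EN| = 54.60 ✓; |NT| = 44.10 ✓.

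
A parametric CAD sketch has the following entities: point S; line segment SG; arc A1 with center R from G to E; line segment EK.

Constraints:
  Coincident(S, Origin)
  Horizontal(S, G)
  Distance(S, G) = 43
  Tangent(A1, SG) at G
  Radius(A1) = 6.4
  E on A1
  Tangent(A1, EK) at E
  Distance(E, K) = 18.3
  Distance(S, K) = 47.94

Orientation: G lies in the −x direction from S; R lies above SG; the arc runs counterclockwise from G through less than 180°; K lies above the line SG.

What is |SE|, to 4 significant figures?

37.54

Checks: |RE| = 6.400 ✓; ∠(RE, EK) = 90.00° ✓; |EK| = 18.30 ✓; |SK| = 47.94 ✓.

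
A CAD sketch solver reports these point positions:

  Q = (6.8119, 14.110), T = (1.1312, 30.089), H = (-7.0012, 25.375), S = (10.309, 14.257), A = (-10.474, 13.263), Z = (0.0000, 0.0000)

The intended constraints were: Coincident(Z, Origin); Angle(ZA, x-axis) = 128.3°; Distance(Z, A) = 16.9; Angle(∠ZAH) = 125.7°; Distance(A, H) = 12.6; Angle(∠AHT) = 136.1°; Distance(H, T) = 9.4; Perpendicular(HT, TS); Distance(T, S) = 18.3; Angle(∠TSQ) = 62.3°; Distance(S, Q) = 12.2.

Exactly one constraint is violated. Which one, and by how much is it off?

Distance(S, Q) = 12.2 — off by 8.70.

Z = (0.00, 0.00) ✓; ZA at 128.3° ✓; |ZA| = 16.90 ✓; ∠ZAH = 125.7° ✓; |AH| = 12.60 ✓; ∠AHT = 136.1° ✓; |HT| = 9.400 ✓; ∠(HT, TS) = 90.00° ✓; |TS| = 18.30 ✓; ∠TSQ = 62.31° ✓; |SQ| = 3.500 ✗.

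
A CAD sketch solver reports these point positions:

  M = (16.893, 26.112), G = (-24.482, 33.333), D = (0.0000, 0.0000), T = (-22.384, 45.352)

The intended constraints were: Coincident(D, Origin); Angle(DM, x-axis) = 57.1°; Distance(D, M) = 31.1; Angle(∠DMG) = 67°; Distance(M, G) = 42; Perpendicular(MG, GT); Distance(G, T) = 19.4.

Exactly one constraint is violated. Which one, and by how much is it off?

Distance(G, T) = 19.4 — off by 7.20.

D = (0.00, 0.00) ✓; DM at 57.10° ✓; |DM| = 31.10 ✓; ∠DMG = 67.00° ✓; |MG| = 42.00 ✓; ∠(MG, GT) = 90.00° ✓; |GT| = 12.20 ✗.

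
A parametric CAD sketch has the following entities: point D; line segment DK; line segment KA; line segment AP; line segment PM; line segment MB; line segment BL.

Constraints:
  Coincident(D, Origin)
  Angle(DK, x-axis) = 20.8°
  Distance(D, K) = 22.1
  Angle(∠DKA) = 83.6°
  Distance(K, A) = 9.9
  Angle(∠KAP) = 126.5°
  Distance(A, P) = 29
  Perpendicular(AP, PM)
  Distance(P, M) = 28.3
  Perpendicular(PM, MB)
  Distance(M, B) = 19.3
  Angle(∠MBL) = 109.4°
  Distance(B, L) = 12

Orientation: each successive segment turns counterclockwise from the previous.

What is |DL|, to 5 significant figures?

7.7943

The perpendicularity gives MB at right angles to PM, so MB runs at -9.3000°; with |MB| = 19.3, B = (1.9885, -9.7074). ∠MBL = 109.4° gives BL at 61.300° from the x-axis; with |BL| = 12.0, L = (7.7512, 0.81838). Then |DL| = |L − D| = 7.7943.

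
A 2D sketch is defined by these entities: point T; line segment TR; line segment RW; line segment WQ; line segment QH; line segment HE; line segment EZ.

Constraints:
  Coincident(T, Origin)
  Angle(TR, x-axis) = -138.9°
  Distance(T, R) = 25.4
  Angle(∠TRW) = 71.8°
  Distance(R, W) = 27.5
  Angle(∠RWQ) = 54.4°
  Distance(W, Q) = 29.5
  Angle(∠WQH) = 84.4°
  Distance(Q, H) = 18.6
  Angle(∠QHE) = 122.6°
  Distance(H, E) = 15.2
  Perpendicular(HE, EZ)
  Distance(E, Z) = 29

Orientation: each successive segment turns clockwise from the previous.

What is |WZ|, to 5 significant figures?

1.0654

T is at the origin; TR runs at -138.9° with length 25.4, so R = (-19.141, -16.697). ∠TRW = 71.8° gives RW at 112.90° from the x-axis; with |RW| = 27.5, W = (-29.841, 8.6353). ∠RWQ = 54.4° gives WQ at -12.700° from the x-axis; with |WQ| = 29.5, Q = (-1.0631, 2.1498). ∠WQH = 84.4° gives QH at -108.30° from the x-axis; with |QH| = 18.6, H = (-6.9034, -15.510). ∠QHE = 122.6° gives HE at -165.70° from the x-axis; with |HE| = 15.2, E = (-21.632, -19.264). The perpendicularity gives EZ at right angles to HE, so EZ runs at 104.30°; with |EZ| = 29.0, Z = (-28.795, 8.8376). Then |WZ| = |Z − W| = 1.0654.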